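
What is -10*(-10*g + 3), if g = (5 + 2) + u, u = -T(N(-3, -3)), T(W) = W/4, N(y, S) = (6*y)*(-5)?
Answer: -1580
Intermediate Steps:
N(y, S) = -30*y
T(W) = W/4 (T(W) = W*(¼) = W/4)
u = -45/2 (u = -(-30*(-3))/4 = -90/4 = -1*45/2 = -45/2 ≈ -22.500)
g = -31/2 (g = (5 + 2) - 45/2 = 7 - 45/2 = -31/2 ≈ -15.500)
-10*(-10*g + 3) = -10*(-10*(-31/2) + 3) = -10*(155 + 3) = -10*158 = -1580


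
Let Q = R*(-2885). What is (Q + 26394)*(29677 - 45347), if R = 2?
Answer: -323178080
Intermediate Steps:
Q = -5770 (Q = 2*(-2885) = -5770)
(Q + 26394)*(29677 - 45347) = (-5770 + 26394)*(29677 - 45347) = 20624*(-15670) = -323178080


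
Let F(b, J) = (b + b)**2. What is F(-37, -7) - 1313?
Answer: 4163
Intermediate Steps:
F(b, J) = 4*b**2 (F(b, J) = (2*b)**2 = 4*b**2)
F(-37, -7) - 1313 = 4*(-37)**2 - 1313 = 4*1369 - 1313 = 5476 - 1313 = 4163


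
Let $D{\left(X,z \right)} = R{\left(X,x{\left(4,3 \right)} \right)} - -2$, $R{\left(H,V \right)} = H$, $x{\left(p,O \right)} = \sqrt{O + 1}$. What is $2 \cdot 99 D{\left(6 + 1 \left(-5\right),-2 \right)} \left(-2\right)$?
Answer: $-1188$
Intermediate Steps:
$x{\left(p,O \right)} = \sqrt{1 + O}$
$D{\left(X,z \right)} = 2 + X$ ($D{\left(X,z \right)} = X - -2 = X + 2 = 2 + X$)
$2 \cdot 99 D{\left(6 + 1 \left(-5\right),-2 \right)} \left(-2\right) = 2 \cdot 99 \left(2 + \left(6 + 1 \left(-5\right)\right)\right) \left(-2\right) = 198 \left(2 + \left(6 - 5\right)\right) \left(-2\right) = 198 \left(2 + 1\right) \left(-2\right) = 198 \cdot 3 \left(-2\right) = 198 \left(-6\right) = -1188$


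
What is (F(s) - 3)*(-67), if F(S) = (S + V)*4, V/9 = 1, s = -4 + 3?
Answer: -1943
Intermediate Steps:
s = -1
V = 9 (V = 9*1 = 9)
F(S) = 36 + 4*S (F(S) = (S + 9)*4 = (9 + S)*4 = 36 + 4*S)
(F(s) - 3)*(-67) = ((36 + 4*(-1)) - 3)*(-67) = ((36 - 4) - 3)*(-67) = (32 - 3)*(-67) = 29*(-67) = -1943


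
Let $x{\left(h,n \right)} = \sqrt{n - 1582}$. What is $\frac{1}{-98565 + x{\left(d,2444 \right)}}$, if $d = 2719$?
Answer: $- \frac{98565}{9715058363} - \frac{\sqrt{862}}{9715058363} \approx -1.0149 \cdot 10^{-5}$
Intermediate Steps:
$x{\left(h,n \right)} = \sqrt{-1582 + n}$
$\frac{1}{-98565 + x{\left(d,2444 \right)}} = \frac{1}{-98565 + \sqrt{-1582 + 2444}} = \frac{1}{-98565 + \sqrt{862}}$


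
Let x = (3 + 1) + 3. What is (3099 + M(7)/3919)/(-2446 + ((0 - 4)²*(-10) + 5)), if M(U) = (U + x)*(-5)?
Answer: -12144911/10193319 ≈ -1.1915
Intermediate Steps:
x = 7 (x = 4 + 3 = 7)
M(U) = -35 - 5*U (M(U) = (U + 7)*(-5) = (7 + U)*(-5) = -35 - 5*U)
(3099 + M(7)/3919)/(-2446 + ((0 - 4)²*(-10) + 5)) = (3099 + (-35 - 5*7)/3919)/(-2446 + ((0 - 4)²*(-10) + 5)) = (3099 + (-35 - 35)*(1/3919))/(-2446 + ((-4)²*(-10) + 5)) = (3099 - 70*1/3919)/(-2446 + (16*(-10) + 5)) = (3099 - 70/3919)/(-2446 + (-160 + 5)) = 12144911/(3919*(-2446 - 155)) = (12144911/3919)/(-2601) = (12144911/3919)*(-1/2601) = -12144911/10193319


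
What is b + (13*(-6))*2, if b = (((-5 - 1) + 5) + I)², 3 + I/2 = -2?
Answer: -35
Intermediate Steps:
I = -10 (I = -6 + 2*(-2) = -6 - 4 = -10)
b = 121 (b = (((-5 - 1) + 5) - 10)² = ((-6 + 5) - 10)² = (-1 - 10)² = (-11)² = 121)
b + (13*(-6))*2 = 121 + (13*(-6))*2 = 121 - 78*2 = 121 - 156 = -35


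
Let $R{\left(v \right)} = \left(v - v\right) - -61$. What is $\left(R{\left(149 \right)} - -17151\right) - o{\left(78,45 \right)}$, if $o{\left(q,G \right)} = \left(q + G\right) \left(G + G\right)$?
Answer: $6142$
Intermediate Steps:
$R{\left(v \right)} = 61$ ($R{\left(v \right)} = 0 + 61 = 61$)
$o{\left(q,G \right)} = 2 G \left(G + q\right)$ ($o{\left(q,G \right)} = \left(G + q\right) 2 G = 2 G \left(G + q\right)$)
$\left(R{\left(149 \right)} - -17151\right) - o{\left(78,45 \right)} = \left(61 - -17151\right) - 2 \cdot 45 \left(45 + 78\right) = \left(61 + 17151\right) - 2 \cdot 45 \cdot 123 = 17212 - 11070 = 6142$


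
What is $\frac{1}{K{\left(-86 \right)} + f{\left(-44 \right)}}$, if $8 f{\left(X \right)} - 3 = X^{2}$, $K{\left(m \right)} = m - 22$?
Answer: $\frac{8}{1075} \approx 0.0074419$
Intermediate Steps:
$K{\left(m \right)} = -22 + m$ ($K{\left(m \right)} = m - 22 = -22 + m$)
$f{\left(X \right)} = \frac{3}{8} + \frac{X^{2}}{8}$
$\frac{1}{K{\left(-86 \right)} + f{\left(-44 \right)}} = \frac{1}{\left(-22 - 86\right) + \left(\frac{3}{8} + \frac{\left(-44\right)^{2}}{8}\right)} = \frac{1}{-108 + \left(\frac{3}{8} + \frac{1}{8} \cdot 1936\right)} = \frac{1}{-108 + \left(\frac{3}{8} + 242\right)} = \frac{1}{-108 + \frac{1939}{8}} = \frac{1}{\frac{1075}{8}} = \frac{8}{1075}$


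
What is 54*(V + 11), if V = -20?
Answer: -486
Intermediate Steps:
54*(V + 11) = 54*(-20 + 11) = 54*(-9) = -486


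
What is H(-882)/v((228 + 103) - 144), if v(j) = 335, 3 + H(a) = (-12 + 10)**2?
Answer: 1/335 ≈ 0.0029851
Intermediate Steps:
H(a) = 1 (H(a) = -3 + (-12 + 10)**2 = -3 + (-2)**2 = -3 + 4 = 1)
H(-882)/v((228 + 103) - 144) = 1/335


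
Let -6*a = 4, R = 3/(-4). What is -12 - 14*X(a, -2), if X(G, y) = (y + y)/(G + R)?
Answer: -876/17 ≈ -51.529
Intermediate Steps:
R = -¾ (R = 3*(-¼) = -¾ ≈ -0.75000)
a = -⅔ (a = -⅙*4 = -⅔ ≈ -0.66667)
X(G, y) = 2*y/(-¾ + G) (X(G, y) = (y + y)/(G - ¾) = (2*y)/(-¾ + G) = 2*y/(-¾ + G))
-12 - 14*X(a, -2) = -12 - 112*(-2)/(-3 + 4*(-⅔)) = -12 - 112*(-2)/(-3 - 8/3) = -12 - 112*(-2)/(-17/3) = -12 - 112*(-2)*(-3)/17 = -12 - 14*48/17 = -12 - 672/17 = -876/17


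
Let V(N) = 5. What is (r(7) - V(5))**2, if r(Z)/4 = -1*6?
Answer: 841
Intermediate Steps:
r(Z) = -24 (r(Z) = 4*(-1*6) = 4*(-6) = -24)
(r(7) - V(5))**2 = (-24 - 1*5)**2 = (-24 - 5)**2 = (-29)**2 = 841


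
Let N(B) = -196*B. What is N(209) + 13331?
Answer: -27633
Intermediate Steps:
N(209) + 13331 = -196*209 + 13331 = -40964 + 13331 = -27633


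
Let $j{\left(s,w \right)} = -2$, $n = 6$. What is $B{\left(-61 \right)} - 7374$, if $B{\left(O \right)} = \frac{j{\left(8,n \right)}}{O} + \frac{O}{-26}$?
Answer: $- \frac{11691391}{1586} \approx -7371.6$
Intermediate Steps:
$B{\left(O \right)} = - \frac{2}{O} - \frac{O}{26}$ ($B{\left(O \right)} = - \frac{2}{O} + \frac{O}{-26} = - \frac{2}{O} + O \left(- \frac{1}{26}\right) = - \frac{2}{O} - \frac{O}{26}$)
$B{\left(-61 \right)} - 7374 = \left(- \frac{2}{-61} - - \frac{61}{26}\right) - 7374 = \left(\left(-2\right) \left(- \frac{1}{61}\right) + \frac{61}{26}\right) - 7374 = \left(\frac{2}{61} + \frac{61}{26}\right) - 7374 = \frac{3773}{1586} - 7374 = - \frac{11691391}{1586}$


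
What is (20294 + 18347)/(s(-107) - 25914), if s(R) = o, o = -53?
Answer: -38641/25967 ≈ -1.4881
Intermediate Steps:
s(R) = -53
(20294 + 18347)/(s(-107) - 25914) = (20294 + 18347)/(-53 - 25914) = 38641/(-25967) = 38641*(-1/25967) = -38641/25967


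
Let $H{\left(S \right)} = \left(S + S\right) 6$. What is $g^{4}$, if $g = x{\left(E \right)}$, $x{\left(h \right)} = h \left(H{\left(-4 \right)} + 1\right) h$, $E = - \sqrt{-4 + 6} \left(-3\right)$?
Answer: $512249392656$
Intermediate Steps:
$H{\left(S \right)} = 12 S$ ($H{\left(S \right)} = 2 S 6 = 12 S$)
$E = 3 \sqrt{2}$ ($E = - \sqrt{2} \left(-3\right) = 3 \sqrt{2} \approx 4.2426$)
$x{\left(h \right)} = - 47 h^{2}$ ($x{\left(h \right)} = h \left(12 \left(-4\right) + 1\right) h = h \left(-48 + 1\right) h = h \left(- 47 h\right) = - 47 h^{2}$)
$g = -846$ ($g = - 47 \left(3 \sqrt{2}\right)^{2} = \left(-47\right) 18 = -846$)
$g^{4} = \left(-846\right)^{4} = 512249392656$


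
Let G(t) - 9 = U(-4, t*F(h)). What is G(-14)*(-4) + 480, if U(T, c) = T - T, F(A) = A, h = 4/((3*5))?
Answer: 444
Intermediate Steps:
h = 4/15 ≈ 0.26667
U(T, c) = 0
G(t) = 9 (G(t) = 9 + 0 = 9)
G(-14)*(-4) + 480 = 9*(-4) + 480 = -36 + 480 = 444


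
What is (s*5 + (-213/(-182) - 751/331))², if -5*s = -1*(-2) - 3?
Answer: 35247969/3629098564 ≈ 0.0097126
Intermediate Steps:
s = ⅕ (s = -(-1*(-2) - 3)/5 = -(2 - 3)/5 = -⅕*(-1) = ⅕ ≈ 0.20000)
(s*5 + (-213/(-182) - 751/331))² = ((⅕)*5 + (-213/(-182) - 751/331))² = (1 + (-213*(-1/182) - 751*1/331))² = (1 + (213/182 - 751/331))² = (1 - 66179/60242)² = (-5937/60242)² = 35247969/3629098564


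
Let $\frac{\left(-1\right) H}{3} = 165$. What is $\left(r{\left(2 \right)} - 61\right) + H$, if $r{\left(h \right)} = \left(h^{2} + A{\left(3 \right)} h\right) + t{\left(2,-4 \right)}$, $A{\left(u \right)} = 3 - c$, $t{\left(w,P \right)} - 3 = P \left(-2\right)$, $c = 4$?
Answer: $-543$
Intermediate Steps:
$H = -495$ ($H = \left(-3\right) 165 = -495$)
$t{\left(w,P \right)} = 3 - 2 P$ ($t{\left(w,P \right)} = 3 + P \left(-2\right) = 3 - 2 P$)
$A{\left(u \right)} = -1$ ($A{\left(u \right)} = 3 - 4 = -1$)
$r{\left(h \right)} = 11 + h^{2} - h$ ($r{\left(h \right)} = \left(h^{2} - h\right) + \left(3 - -8\right) = \left(h^{2} - h\right) + \left(3 + 8\right) = \left(h^{2} - h\right) + 11 = 11 + h^{2} - h$)
$\left(r{\left(2 \right)} - 61\right) + H = \left(\left(11 + 2^{2} - 2\right) - 61\right) - 495 = \left(\left(11 + 4 - 2\right) + \left(-160 + 99\right)\right) - 495 = \left(13 - 61\right) - 495 = -48 - 495 = -543$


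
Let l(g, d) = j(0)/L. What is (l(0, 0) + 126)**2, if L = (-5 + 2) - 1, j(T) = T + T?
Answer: 15876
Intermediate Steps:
j(T) = 2*T
L = -4 (L = -3 - 1 = -4)
l(g, d) = 0 (l(g, d) = (2*0)/(-4) = 0*(-1/4) = 0)
(l(0, 0) + 126)**2 = (0 + 126)**2 = 126**2 = 15876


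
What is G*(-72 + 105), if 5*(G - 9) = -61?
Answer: -528/5 ≈ -105.60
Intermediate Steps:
G = -16/5 (G = 9 + (1/5)*(-61) = 9 - 61/5 = -16/5 ≈ -3.2000)
G*(-72 + 105) = -16*(-72 + 105)/5 = -16/5*33 = -528/5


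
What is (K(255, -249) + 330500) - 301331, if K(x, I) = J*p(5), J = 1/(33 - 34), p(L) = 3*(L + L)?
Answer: 29139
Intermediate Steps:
p(L) = 6*L (p(L) = 3*(2*L) = 6*L)
J = -1 (J = 1/(-1) = -1)
K(x, I) = -30 (K(x, I) = -6*5 = -1*30 = -30)
(K(255, -249) + 330500) - 301331 = (-30 + 330500) - 301331 = 330470 - 301331 = 29139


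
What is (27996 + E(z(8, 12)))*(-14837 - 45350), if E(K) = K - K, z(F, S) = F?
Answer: -1684995252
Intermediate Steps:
E(K) = 0
(27996 + E(z(8, 12)))*(-14837 - 45350) = (27996 + 0)*(-14837 - 45350) = 27996*(-60187) = -1684995252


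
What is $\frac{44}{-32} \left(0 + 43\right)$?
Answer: $- \frac{473}{8} \approx -59.125$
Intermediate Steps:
$\frac{44}{-32} \left(0 + 43\right) = 44 \left(- \frac{1}{32}\right) 43 = \left(- \frac{11}{8}\right) 43 = - \frac{473}{8}$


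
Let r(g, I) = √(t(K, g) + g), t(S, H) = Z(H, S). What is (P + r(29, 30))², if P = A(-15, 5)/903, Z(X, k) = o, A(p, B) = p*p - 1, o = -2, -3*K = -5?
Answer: 450331/16641 + 64*√3/43 ≈ 29.639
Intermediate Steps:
K = 5/3 (K = -⅓*(-5) = 5/3 ≈ 1.6667)
A(p, B) = -1 + p² (A(p, B) = p² - 1 = -1 + p²)
Z(X, k) = -2
t(S, H) = -2
r(g, I) = √(-2 + g)
P = 32/129 (P = (-1 + (-15)²)/903 = (-1 + 225)*(1/903) = 224*(1/903) = 32/129 ≈ 0.24806)
(P + r(29, 30))² = (32/129 + √(-2 + 29))² = (32/129 + √27)² = (32/129 + 3*√3)²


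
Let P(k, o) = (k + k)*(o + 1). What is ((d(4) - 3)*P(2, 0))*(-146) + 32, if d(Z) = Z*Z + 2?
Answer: -8728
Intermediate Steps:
P(k, o) = 2*k*(1 + o) (P(k, o) = (2*k)*(1 + o) = 2*k*(1 + o))
d(Z) = 2 + Z² (d(Z) = Z² + 2 = 2 + Z²)
((d(4) - 3)*P(2, 0))*(-146) + 32 = (((2 + 4²) - 3)*(2*2*(1 + 0)))*(-146) + 32 = (((2 + 16) - 3)*(2*2*1))*(-146) + 32 = ((18 - 3)*4)*(-146) + 32 = (15*4)*(-146) + 32 = 60*(-146) + 32 = -8760 + 32 = -8728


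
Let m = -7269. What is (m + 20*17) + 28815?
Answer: 21886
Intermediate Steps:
(m + 20*17) + 28815 = (-7269 + 20*17) + 28815 = (-7269 + 340) + 28815 = -6929 + 28815 = 21886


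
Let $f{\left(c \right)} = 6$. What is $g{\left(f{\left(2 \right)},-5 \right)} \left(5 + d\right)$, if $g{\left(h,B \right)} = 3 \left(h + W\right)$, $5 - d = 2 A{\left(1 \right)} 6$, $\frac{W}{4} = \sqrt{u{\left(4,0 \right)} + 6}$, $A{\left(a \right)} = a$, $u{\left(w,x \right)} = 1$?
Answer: $-36 - 24 \sqrt{7} \approx -99.498$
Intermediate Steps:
$W = 4 \sqrt{7}$ ($W = 4 \sqrt{1 + 6} = 4 \sqrt{7} \approx 10.583$)
$d = -7$ ($d = 5 - 2 \cdot 1 \cdot 6 = 5 - 2 \cdot 6 = 5 - 12 = -7$)
$g{\left(h,B \right)} = 3 h + 12 \sqrt{7}$ ($g{\left(h,B \right)} = 3 \left(h + 4 \sqrt{7}\right) = 3 h + 12 \sqrt{7}$)
$g{\left(f{\left(2 \right)},-5 \right)} \left(5 + d\right) = \left(3 \cdot 6 + 12 \sqrt{7}\right) \left(5 - 7\right) = \left(18 + 12 \sqrt{7}\right) \left(-2\right) = -36 - 24 \sqrt{7}$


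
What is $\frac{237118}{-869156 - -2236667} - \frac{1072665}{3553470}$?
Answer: $- \frac{4624366573}{35995624542} \approx -0.12847$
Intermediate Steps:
$\frac{237118}{-869156 - -2236667} - \frac{1072665}{3553470} = \frac{237118}{-869156 + 2236667} - \frac{23837}{78966} = \frac{237118}{1367511} - \frac{23837}{78966} = - \frac{4624366573}{35995624542}$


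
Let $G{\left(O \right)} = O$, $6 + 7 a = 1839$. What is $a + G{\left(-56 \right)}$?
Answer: $\frac{1441}{7} \approx 205.86$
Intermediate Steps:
$a = \frac{1833}{7}$ ($a = - \frac{6}{7} + \frac{1}{7} \cdot 1839 = - \frac{6}{7} + \frac{1839}{7} = \frac{1833}{7} \approx 261.86$)
$a + G{\left(-56 \right)} = \frac{1833}{7} - 56 = \frac{1441}{7}$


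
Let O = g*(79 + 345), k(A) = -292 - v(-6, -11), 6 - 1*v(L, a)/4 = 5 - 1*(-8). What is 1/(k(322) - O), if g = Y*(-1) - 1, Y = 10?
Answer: 1/4400 ≈ 0.00022727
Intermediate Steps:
v(L, a) = -28 (v(L, a) = 24 - 4*(5 - 1*(-8)) = 24 - 4*(5 + 8) = 24 - 4*13 = 24 - 52 = -28)
k(A) = -264 (k(A) = -292 - 1*(-28) = -292 + 28 = -264)
g = -11 (g = 10*(-1) - 1 = -10 - 1 = -11)
O = -4664 (O = -11*(79 + 345) = -11*424 = -4664)
1/(k(322) - O) = 1/(-264 - 1*(-4664)) = 1/(-264 + 4664) = 1/4400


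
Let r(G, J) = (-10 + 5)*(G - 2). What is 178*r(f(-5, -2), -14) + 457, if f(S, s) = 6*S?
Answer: 28937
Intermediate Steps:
r(G, J) = 10 - 5*G (r(G, J) = -5*(-2 + G) = 10 - 5*G)
178*r(f(-5, -2), -14) + 457 = 178*(10 - 30*(-5)) + 457 = 178*(10 - 5*(-30)) + 457 = 178*(10 + 150) + 457 = 178*160 + 457 = 28480 + 457 = 28937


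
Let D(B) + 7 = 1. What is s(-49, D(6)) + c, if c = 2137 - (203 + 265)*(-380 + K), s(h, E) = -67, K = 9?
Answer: 175698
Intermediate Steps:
D(B) = -6 (D(B) = -7 + 1 = -6)
c = 175765 (c = 2137 - (203 + 265)*(-380 + 9) = 2137 - 468*(-371) = 2137 - 1*(-173628) = 2137 + 173628 = 175765)
s(-49, D(6)) + c = -67 + 175765 = 175698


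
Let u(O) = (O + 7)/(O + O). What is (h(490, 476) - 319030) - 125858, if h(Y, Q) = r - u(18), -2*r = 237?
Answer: -16020259/36 ≈ -4.4501e+5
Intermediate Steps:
u(O) = (7 + O)/(2*O) (u(O) = (7 + O)/((2*O)) = (7 + O)*(1/(2*O)) = (7 + O)/(2*O))
r = -237/2 (r = -½*237 = -237/2 ≈ -118.50)
h(Y, Q) = -4291/36 (h(Y, Q) = -237/2 - (7 + 18)/(2*18) = -237/2 - 25/(2*18) = -237/2 - 1*25/36 = -237/2 - 25/36 = -4291/36)
(h(490, 476) - 319030) - 125858 = (-4291/36 - 319030) - 125858 = -11489371/36 - 125858 = -16020259/36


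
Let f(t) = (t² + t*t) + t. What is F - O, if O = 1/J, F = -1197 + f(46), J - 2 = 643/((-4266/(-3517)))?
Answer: 6993751737/2269963 ≈ 3081.0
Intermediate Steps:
f(t) = t + 2*t² (f(t) = (t² + t²) + t = 2*t² + t = t + 2*t²)
J = 2269963/4266 (J = 2 + 643/((-4266/(-3517))) = 2 + 643/((-4266*(-1/3517))) = 2 + 643/(4266/3517) = 2 + 643*(3517/4266) = 2 + 2261431/4266 = 2269963/4266 ≈ 532.11)
F = 3081 (F = -1197 + 46*(1 + 2*46) = -1197 + 46*(1 + 92) = -1197 + 46*93 = -1197 + 4278 = 3081)
O = 4266/2269963 (O = 1/(2269963/4266) = 4266/2269963 ≈ 0.0018793)
F - O = 3081 - 1*4266/2269963 = 3081 - 4266/2269963 = 6993751737/2269963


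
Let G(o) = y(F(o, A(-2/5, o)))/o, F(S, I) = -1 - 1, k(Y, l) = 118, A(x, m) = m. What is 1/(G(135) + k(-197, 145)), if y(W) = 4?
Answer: 135/15934 ≈ 0.0084724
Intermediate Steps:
F(S, I) = -2
G(o) = 4/o
1/(G(135) + k(-197, 145)) = 1/(4/135 + 118) = 1/(15934/135) = 135/15934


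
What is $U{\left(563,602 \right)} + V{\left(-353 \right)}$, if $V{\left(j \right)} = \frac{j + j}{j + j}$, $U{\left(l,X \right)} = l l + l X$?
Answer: $655896$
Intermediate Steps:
$U{\left(l,X \right)} = l^{2} + X l$
$V{\left(j \right)} = 1$ ($V{\left(j \right)} = \frac{2 j}{2 j} = 2 j \frac{1}{2 j} = 1$)
$U{\left(563,602 \right)} + V{\left(-353 \right)} = 563 \left(602 + 563\right) + 1 = 563 \cdot 1165 + 1 = 655895 + 1 = 655896$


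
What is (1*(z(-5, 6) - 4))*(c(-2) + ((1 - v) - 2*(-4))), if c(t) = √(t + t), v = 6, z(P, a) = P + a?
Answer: -9 - 6*I ≈ -9.0 - 6.0*I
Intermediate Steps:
c(t) = √2*√t (c(t) = √(2*t) = √2*√t)
(1*(z(-5, 6) - 4))*(c(-2) + ((1 - v) - 2*(-4))) = (1*((-5 + 6) - 4))*(√2*√(-2) + ((1 - 1*6) - 2*(-4))) = (1*(1 - 4))*(√2*(I*√2) + ((1 - 6) + 8)) = (1*(-3))*(2*I + (-5 + 8)) = -3*(2*I + 3) = -3*(3 + 2*I) = -9 - 6*I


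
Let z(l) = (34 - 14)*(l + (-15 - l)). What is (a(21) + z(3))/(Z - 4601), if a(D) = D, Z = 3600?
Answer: 279/1001 ≈ 0.27872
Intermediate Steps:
z(l) = -300 (z(l) = 20*(-15) = -300)
(a(21) + z(3))/(Z - 4601) = (21 - 300)/(3600 - 4601) = -279/(-1001) = -279*(-1/1001) = 279/1001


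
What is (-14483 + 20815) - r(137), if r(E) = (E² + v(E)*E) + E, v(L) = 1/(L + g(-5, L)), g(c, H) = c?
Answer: -1659905/132 ≈ -12575.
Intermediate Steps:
v(L) = 1/(-5 + L) (v(L) = 1/(L - 5) = 1/(-5 + L))
r(E) = E + E² + E/(-5 + E) (r(E) = (E² + E/(-5 + E)) + E = E + E² + E/(-5 + E))
(-14483 + 20815) - r(137) = (-14483 + 20815) - 137*(1 + (1 + 137)*(-5 + 137))/(-5 + 137) = 6332 - 137*(1 + 138*132)/132 = 6332 - 137*(1 + 18216)/132 = 6332 - 137*18217/132 = 6332 - 1*2495729/132 = 6332 - 2495729/132 = -1659905/132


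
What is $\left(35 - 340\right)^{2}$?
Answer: $93025$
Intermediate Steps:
$\left(35 - 340\right)^{2} = \left(-305\right)^{2} = 93025$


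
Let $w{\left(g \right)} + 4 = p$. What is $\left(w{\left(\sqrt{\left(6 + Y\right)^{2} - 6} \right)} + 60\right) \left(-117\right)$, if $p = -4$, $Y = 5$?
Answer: $-6084$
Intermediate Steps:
$w{\left(g \right)} = -8$ ($w{\left(g \right)} = -4 - 4 = -8$)
$\left(w{\left(\sqrt{\left(6 + Y\right)^{2} - 6} \right)} + 60\right) \left(-117\right) = \left(-8 + 60\right) \left(-117\right) = 52 \left(-117\right) = -6084$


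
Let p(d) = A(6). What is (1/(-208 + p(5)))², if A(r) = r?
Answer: 1/40804 ≈ 2.4507e-5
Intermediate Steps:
p(d) = 6
(1/(-208 + p(5)))² = (1/(-208 + 6))² = (1/(-202))² = (-1/202)² = 1/40804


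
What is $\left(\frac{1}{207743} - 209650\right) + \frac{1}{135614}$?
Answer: $- \frac{5906439931355943}{28172859202} \approx -2.0965 \cdot 10^{5}$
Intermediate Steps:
$\left(\frac{1}{207743} - 209650\right) + \frac{1}{135614} = - \frac{43553319949}{207743} + \frac{1}{135614} = - \frac{5906439931355943}{28172859202}$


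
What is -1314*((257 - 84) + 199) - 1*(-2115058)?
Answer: 1626250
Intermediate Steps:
-1314*((257 - 84) + 199) - 1*(-2115058) = -1314*(173 + 199) + 2115058 = -1314*372 + 2115058 = -488808 + 2115058 = 1626250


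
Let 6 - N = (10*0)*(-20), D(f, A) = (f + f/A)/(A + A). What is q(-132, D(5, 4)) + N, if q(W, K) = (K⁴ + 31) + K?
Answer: 40007137/1048576 ≈ 38.154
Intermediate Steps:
D(f, A) = (f + f/A)/(2*A) (D(f, A) = (f + f/A)/((2*A)) = (f + f/A)*(1/(2*A)) = (f + f/A)/(2*A))
N = 6 (N = 6 - 10*0*(-20) = 6 - 0*(-20) = 6 - 1*0 = 6 + 0 = 6)
q(W, K) = 31 + K + K⁴ (q(W, K) = (31 + K⁴) + K = 31 + K + K⁴)
q(-132, D(5, 4)) + N = (31 + (½)*5*(1 + 4)/4² + ((½)*5*(1 + 4)/4²)⁴) + 6 = (31 + (½)*5*(1/16)*5 + ((½)*5*(1/16)*5)⁴) + 6 = (31 + 25/32 + (25/32)⁴) + 6 = (31 + 25/32 + 390625/1048576) + 6 = 33715681/1048576 + 6 = 40007137/1048576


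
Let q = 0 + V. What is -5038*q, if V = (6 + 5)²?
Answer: -609598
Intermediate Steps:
V = 121 (V = 11² = 121)
q = 121 (q = 0 + 121 = 121)
-5038*q = -5038*121 = -609598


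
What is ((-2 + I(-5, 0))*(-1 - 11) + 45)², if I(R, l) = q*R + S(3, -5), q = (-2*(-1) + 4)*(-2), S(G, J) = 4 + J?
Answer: 408321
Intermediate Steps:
q = -12 (q = (2 + 4)*(-2) = 6*(-2) = -12)
I(R, l) = -1 - 12*R (I(R, l) = -12*R + (4 - 5) = -12*R - 1 = -1 - 12*R)
((-2 + I(-5, 0))*(-1 - 11) + 45)² = ((-2 + (-1 - 12*(-5)))*(-1 - 11) + 45)² = ((-2 + (-1 + 60))*(-12) + 45)² = ((-2 + 59)*(-12) + 45)² = (57*(-12) + 45)² = (-684 + 45)² = (-639)² = 408321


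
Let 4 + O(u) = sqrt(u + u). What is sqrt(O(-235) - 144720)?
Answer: sqrt(-144724 + I*sqrt(470)) ≈ 0.029 + 380.43*I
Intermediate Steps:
O(u) = -4 + sqrt(2)*sqrt(u) (O(u) = -4 + sqrt(u + u) = -4 + sqrt(2*u) = -4 + sqrt(2)*sqrt(u))
sqrt(O(-235) - 144720) = sqrt((-4 + sqrt(2)*sqrt(-235)) - 144720) = sqrt((-4 + sqrt(2)*(I*sqrt(235))) - 144720) = sqrt((-4 + I*sqrt(470)) - 144720) = sqrt(-144724 + I*sqrt(470))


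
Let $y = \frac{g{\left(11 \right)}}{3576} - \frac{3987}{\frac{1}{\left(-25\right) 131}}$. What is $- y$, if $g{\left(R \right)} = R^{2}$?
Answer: $- \frac{46693351921}{3576} \approx -1.3057 \cdot 10^{7}$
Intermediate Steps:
$y = \frac{46693351921}{3576}$ ($y = \frac{11^{2}}{3576} - \frac{3987}{\frac{1}{\left(-25\right) 131}} = 121 \cdot \frac{1}{3576} - \frac{3987}{\frac{1}{-3275}} = \frac{121}{3576} - \frac{3987}{- \frac{1}{3275}} = \frac{121}{3576} - -13057425 = \frac{121}{3576} + 13057425 = \frac{46693351921}{3576} \approx 1.3057 \cdot 10^{7}$)
$- y = \left(-1\right) \frac{46693351921}{3576} = - \frac{46693351921}{3576}$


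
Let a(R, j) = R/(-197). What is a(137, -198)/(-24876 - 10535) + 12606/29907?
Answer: 29314379087/69543415023 ≈ 0.42153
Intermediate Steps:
a(R, j) = -R/197 (a(R, j) = R*(-1/197) = -R/197)
a(137, -198)/(-24876 - 10535) + 12606/29907 = (-1/197*137)/(-24876 - 10535) + 12606/29907 = -137/197/(-35411) + 12606*(1/29907) = -137/197*(-1/35411) + 4202/9969 = 137/6975967 + 4202/9969 = 29314379087/69543415023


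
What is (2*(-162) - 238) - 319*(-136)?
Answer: 42822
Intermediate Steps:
(2*(-162) - 238) - 319*(-136) = (-324 - 238) + 43384 = -562 + 43384 = 42822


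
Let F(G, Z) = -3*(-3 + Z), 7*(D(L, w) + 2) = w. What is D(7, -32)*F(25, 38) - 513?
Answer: 177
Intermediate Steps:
D(L, w) = -2 + w/7
F(G, Z) = 9 - 3*Z
D(7, -32)*F(25, 38) - 513 = (-2 + (⅐)*(-32))*(9 - 3*38) - 513 = (-2 - 32/7)*(9 - 114) - 513 = -46/7*(-105) - 513 = 690 - 513 = 177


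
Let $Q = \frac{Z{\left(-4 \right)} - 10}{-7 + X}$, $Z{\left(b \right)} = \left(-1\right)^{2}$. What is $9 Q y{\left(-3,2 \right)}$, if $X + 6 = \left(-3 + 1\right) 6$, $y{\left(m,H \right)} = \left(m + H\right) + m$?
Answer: $- \frac{324}{25} \approx -12.96$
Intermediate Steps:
$y{\left(m,H \right)} = H + 2 m$ ($y{\left(m,H \right)} = \left(H + m\right) + m = H + 2 m$)
$Z{\left(b \right)} = 1$
$X = -18$ ($X = -6 + \left(-3 + 1\right) 6 = -6 - 12 = -18$)
$Q = \frac{9}{25}$ ($Q = \frac{1 - 10}{-7 - 18} = - \frac{9}{-25} = \left(-9\right) \left(- \frac{1}{25}\right) = \frac{9}{25} \approx 0.36$)
$9 Q y{\left(-3,2 \right)} = 9 \cdot \frac{9}{25} \left(2 + 2 \left(-3\right)\right) = \frac{81 \left(2 - 6\right)}{25} = \frac{81}{25} \left(-4\right) = - \frac{324}{25}$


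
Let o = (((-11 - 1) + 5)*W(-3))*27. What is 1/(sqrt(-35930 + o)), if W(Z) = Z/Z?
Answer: -I*sqrt(36119)/36119 ≈ -0.0052618*I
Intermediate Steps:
W(Z) = 1
o = -189 (o = (((-11 - 1) + 5)*1)*27 = ((-12 + 5)*1)*27 = -7*1*27 = -7*27 = -189)
1/(sqrt(-35930 + o)) = 1/(sqrt(-35930 - 189)) = 1/(sqrt(-36119)) = 1/(I*sqrt(36119)) = -I*sqrt(36119)/36119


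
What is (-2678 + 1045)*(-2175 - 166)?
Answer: 3822853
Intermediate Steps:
(-2678 + 1045)*(-2175 - 166) = -1633*(-2341) = 3822853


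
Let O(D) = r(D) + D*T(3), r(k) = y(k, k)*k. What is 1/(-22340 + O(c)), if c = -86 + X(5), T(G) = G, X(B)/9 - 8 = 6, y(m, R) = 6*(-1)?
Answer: -1/22460 ≈ -4.4524e-5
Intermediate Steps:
y(m, R) = -6
r(k) = -6*k
X(B) = 126 (X(B) = 72 + 9*6 = 72 + 54 = 126)
c = 40 (c = -86 + 126 = 40)
O(D) = -3*D (O(D) = -6*D + D*3 = -6*D + 3*D = -3*D)
1/(-22340 + O(c)) = 1/(-22340 - 3*40) = 1/(-22340 - 120) = 1/(-22460) = -1/22460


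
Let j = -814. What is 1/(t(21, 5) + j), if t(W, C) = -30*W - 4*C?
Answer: -1/1464 ≈ -0.00068306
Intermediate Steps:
1/(t(21, 5) + j) = 1/((-30*21 - 4*5) - 814) = 1/((-630 - 20) - 814) = 1/(-650 - 814) = 1/(-1464) = -1/1464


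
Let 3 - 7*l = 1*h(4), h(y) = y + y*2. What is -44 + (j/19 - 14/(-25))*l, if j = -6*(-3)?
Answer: -152744/3325 ≈ -45.938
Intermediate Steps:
h(y) = 3*y (h(y) = y + 2*y = 3*y)
j = 18
l = -9/7 (l = 3/7 - 3*4/7 = 3/7 - 12/7 = -9/7 ≈ -1.2857)
-44 + (j/19 - 14/(-25))*l = -44 + (18/19 - 14/(-25))*(-9/7) = -44 + (18*(1/19) - 14*(-1/25))*(-9/7) = -44 + (18/19 + 14/25)*(-9/7) = -44 + (716/475)*(-9/7) = -44 - 6444/3325 = -152744/3325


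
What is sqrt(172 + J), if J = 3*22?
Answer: sqrt(238) ≈ 15.427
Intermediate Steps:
J = 66
sqrt(172 + J) = sqrt(172 + 66) = sqrt(238)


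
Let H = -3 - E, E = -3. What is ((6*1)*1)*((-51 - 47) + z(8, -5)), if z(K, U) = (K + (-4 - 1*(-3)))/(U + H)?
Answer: -2982/5 ≈ -596.40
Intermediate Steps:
H = 0 (H = -3 - 1*(-3) = -3 + 3 = 0)
z(K, U) = (-1 + K)/U (z(K, U) = (K + (-4 - 1*(-3)))/(U + 0) = (K + (-4 + 3))/U = (K - 1)/U = (-1 + K)/U)
((6*1)*1)*((-51 - 47) + z(8, -5)) = ((6*1)*1)*((-51 - 47) + (-1 + 8)/(-5)) = (6*1)*(-98 - ⅕*7) = 6*(-98 - 7/5) = 6*(-497/5) = -2982/5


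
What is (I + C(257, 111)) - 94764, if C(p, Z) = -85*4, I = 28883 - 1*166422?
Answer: -232643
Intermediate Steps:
I = -137539 (I = 28883 - 166422 = -137539)
C(p, Z) = -340
(I + C(257, 111)) - 94764 = (-137539 - 340) - 94764 = -137879 - 94764 = -232643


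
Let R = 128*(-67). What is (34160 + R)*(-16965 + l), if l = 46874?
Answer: 765191856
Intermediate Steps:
R = -8576
(34160 + R)*(-16965 + l) = (34160 - 8576)*(-16965 + 46874) = 25584*29909 = 765191856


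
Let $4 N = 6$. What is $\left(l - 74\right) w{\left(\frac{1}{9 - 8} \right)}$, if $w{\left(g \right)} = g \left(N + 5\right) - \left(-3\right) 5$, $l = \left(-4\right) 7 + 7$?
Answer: $- \frac{4085}{2} \approx -2042.5$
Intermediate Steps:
$N = \frac{3}{2}$ ($N = \frac{1}{4} \cdot 6 = \frac{3}{2} \approx 1.5$)
$l = -21$ ($l = -28 + 7 = -21$)
$w{\left(g \right)} = 15 + \frac{13 g}{2}$ ($w{\left(g \right)} = g \left(\frac{3}{2} + 5\right) - \left(-3\right) 5 = g \frac{13}{2} - -15 = \frac{13 g}{2} + 15 = 15 + \frac{13 g}{2}$)
$\left(l - 74\right) w{\left(\frac{1}{9 - 8} \right)} = \left(-21 - 74\right) \left(15 + \frac{13}{2 \left(9 - 8\right)}\right) = - 95 \left(15 + \frac{13}{2 \cdot 1}\right) = - 95 \left(15 + \frac{13}{2} \cdot 1\right) = - 95 \left(15 + \frac{13}{2}\right) = \left(-95\right) \frac{43}{2} = - \frac{4085}{2}$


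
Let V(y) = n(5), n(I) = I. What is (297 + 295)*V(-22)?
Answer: 2960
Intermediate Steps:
V(y) = 5
(297 + 295)*V(-22) = (297 + 295)*5 = 592*5 = 2960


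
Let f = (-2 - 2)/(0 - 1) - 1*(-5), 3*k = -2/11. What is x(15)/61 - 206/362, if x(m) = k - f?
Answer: -261458/364353 ≈ -0.71760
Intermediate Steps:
k = -2/33 (k = (-2/11)/3 = (-2*1/11)/3 = (⅓)*(-2/11) = -2/33 ≈ -0.060606)
f = 9 (f = -4/(-1) + 5 = -4*(-1) + 5 = 4 + 5 = 9)
x(m) = -299/33 (x(m) = -2/33 - 1*9 = -2/33 - 9 = -299/33)
x(15)/61 - 206/362 = -299/33/61 - 206/362 = -299/33*1/61 - 206*1/362 = -299/2013 - 103/181 = -261458/364353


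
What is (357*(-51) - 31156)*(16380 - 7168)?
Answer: -454731956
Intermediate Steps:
(357*(-51) - 31156)*(16380 - 7168) = (-18207 - 31156)*9212 = -49363*9212 = -454731956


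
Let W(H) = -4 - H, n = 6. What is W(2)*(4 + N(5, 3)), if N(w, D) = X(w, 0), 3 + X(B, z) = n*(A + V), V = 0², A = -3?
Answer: 102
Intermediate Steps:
V = 0
X(B, z) = -21 (X(B, z) = -3 + 6*(-3 + 0) = -3 + 6*(-3) = -3 - 18 = -21)
N(w, D) = -21
W(2)*(4 + N(5, 3)) = (-4 - 1*2)*(4 - 21) = (-4 - 2)*(-17) = -6*(-17) = 102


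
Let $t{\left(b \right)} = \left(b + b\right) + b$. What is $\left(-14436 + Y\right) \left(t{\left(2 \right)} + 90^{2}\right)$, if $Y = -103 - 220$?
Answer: $-119636454$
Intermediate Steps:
$Y = -323$ ($Y = -103 - 220 = -323$)
$t{\left(b \right)} = 3 b$ ($t{\left(b \right)} = 2 b + b = 3 b$)
$\left(-14436 + Y\right) \left(t{\left(2 \right)} + 90^{2}\right) = \left(-14436 - 323\right) \left(3 \cdot 2 + 90^{2}\right) = - 14759 \left(6 + 8100\right) = \left(-14759\right) 8106 = -119636454$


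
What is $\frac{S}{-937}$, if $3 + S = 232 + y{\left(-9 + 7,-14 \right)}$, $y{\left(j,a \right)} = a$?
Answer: $- \frac{215}{937} \approx -0.22946$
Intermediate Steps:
$S = 215$ ($S = -3 + \left(232 - 14\right) = -3 + 218 = 215$)
$\frac{S}{-937} = \frac{215}{-937} = 215 \left(- \frac{1}{937}\right) = - \frac{215}{937}$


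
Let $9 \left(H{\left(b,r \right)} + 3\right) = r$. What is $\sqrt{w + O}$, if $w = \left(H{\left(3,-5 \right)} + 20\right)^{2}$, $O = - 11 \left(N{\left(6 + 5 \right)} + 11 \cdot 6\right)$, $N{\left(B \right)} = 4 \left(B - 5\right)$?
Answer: $\frac{i \sqrt{58286}}{9} \approx 26.825 i$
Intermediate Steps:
$H{\left(b,r \right)} = -3 + \frac{r}{9}$
$N{\left(B \right)} = -20 + 4 B$ ($N{\left(B \right)} = 4 \left(-5 + B\right) = -20 + 4 B$)
$O = -990$ ($O = - 11 \left(\left(-20 + 4 \left(6 + 5\right)\right) + 11 \cdot 6\right) = - 11 \left(\left(-20 + 4 \cdot 11\right) + 66\right) = - 11 \left(\left(-20 + 44\right) + 66\right) = - 11 \left(24 + 66\right) = \left(-11\right) 90 = -990$)
$w = \frac{21904}{81}$ ($w = \left(\left(-3 + \frac{1}{9} \left(-5\right)\right) + 20\right)^{2} = \left(\left(-3 - \frac{5}{9}\right) + 20\right)^{2} = \left(- \frac{32}{9} + 20\right)^{2} = \left(\frac{148}{9}\right)^{2} = \frac{21904}{81} \approx 270.42$)
$\sqrt{w + O} = \sqrt{\frac{21904}{81} - 990} = \sqrt{- \frac{58286}{81}} = \frac{i \sqrt{58286}}{9}$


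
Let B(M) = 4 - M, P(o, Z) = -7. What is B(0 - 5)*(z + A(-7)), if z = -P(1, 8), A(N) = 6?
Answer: 117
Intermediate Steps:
z = 7 (z = -1*(-7) = 7)
B(0 - 5)*(z + A(-7)) = (4 - (0 - 5))*(7 + 6) = (4 - 1*(-5))*13 = (4 + 5)*13 = 9*13 = 117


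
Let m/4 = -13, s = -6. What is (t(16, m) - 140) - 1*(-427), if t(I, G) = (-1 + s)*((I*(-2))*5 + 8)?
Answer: 1351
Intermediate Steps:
m = -52 (m = 4*(-13) = -52)
t(I, G) = -56 + 70*I (t(I, G) = (-1 - 6)*((I*(-2))*5 + 8) = -7*(-2*I*5 + 8) = -7*(-10*I + 8) = -7*(8 - 10*I) = -56 + 70*I)
(t(16, m) - 140) - 1*(-427) = ((-56 + 70*16) - 140) - 1*(-427) = ((-56 + 1120) - 140) + 427 = (1064 - 140) + 427 = 924 + 427 = 1351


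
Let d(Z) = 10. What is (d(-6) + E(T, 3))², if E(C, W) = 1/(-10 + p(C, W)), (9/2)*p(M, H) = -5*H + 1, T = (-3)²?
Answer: 1371241/13924 ≈ 98.480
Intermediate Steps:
T = 9
p(M, H) = 2/9 - 10*H/9 (p(M, H) = 2*(-5*H + 1)/9 = 2*(1 - 5*H)/9 = 2/9 - 10*H/9)
E(C, W) = 1/(-88/9 - 10*W/9) (E(C, W) = 1/(-10 + (2/9 - 10*W/9)) = 1/(-88/9 - 10*W/9))
(d(-6) + E(T, 3))² = (10 - 9/(88 + 10*3))² = (10 - 9/(88 + 30))² = (10 - 9/118)² = (1171/118)² = 1371241/13924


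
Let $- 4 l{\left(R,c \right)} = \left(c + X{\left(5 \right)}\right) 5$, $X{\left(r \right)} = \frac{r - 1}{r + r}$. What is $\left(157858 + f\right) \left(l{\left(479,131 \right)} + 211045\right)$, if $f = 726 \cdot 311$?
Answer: $80903134453$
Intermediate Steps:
$X{\left(r \right)} = \frac{-1 + r}{2 r}$
$f = 225786$
$l{\left(R,c \right)} = - \frac{1}{2} - \frac{5 c}{4}$ ($l{\left(R,c \right)} = - \frac{\left(c + \frac{-1 + 5}{2 \cdot 5}\right) 5}{4} = - \frac{\left(c + \frac{1}{2} \cdot \frac{1}{5} \cdot 4\right) 5}{4} = - \frac{\left(c + \frac{2}{5}\right) 5}{4} = - \frac{\left(\frac{2}{5} + c\right) 5}{4} = - \frac{2 + 5 c}{4} = - \frac{1}{2} - \frac{5 c}{4}$)
$\left(157858 + f\right) \left(l{\left(479,131 \right)} + 211045\right) = \left(157858 + 225786\right) \left(\left(- \frac{1}{2} - \frac{655}{4}\right) + 211045\right) = 383644 \left(\left(- \frac{1}{2} - \frac{655}{4}\right) + 211045\right) = 383644 \left(- \frac{657}{4} + 211045\right) = 383644 \cdot \frac{843523}{4} = 80903134453$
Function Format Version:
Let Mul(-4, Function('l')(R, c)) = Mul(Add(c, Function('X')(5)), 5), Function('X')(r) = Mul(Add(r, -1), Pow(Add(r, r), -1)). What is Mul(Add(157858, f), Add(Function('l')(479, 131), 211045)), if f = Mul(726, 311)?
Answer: 80903134453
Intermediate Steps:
Function('X')(r) = Mul(Rational(1, 2), Pow(r, -1), Add(-1, r)) (Function('X')(r) = Mul(Add(-1, r), Pow(Mul(2, r), -1)) = Mul(Add(-1, r), Mul(Rational(1, 2), Pow(r, -1))) = Mul(Rational(1, 2), Pow(r, -1), Add(-1, r)))
f = 225786
Function('l')(R, c) = Add(Rational(-1, 2), Mul(Rational(-5, 4), c)) (Function('l')(R, c) = Mul(Rational(-1, 4), Mul(Add(c, Mul(Rational(1, 2), Pow(5, -1), Add(-1, 5))), 5)) = Mul(Rational(-1, 4), Mul(Add(c, Mul(Rational(1, 2), Rational(1, 5), 4)), 5)) = Mul(Rational(-1, 4), Mul(Add(c, Rational(2, 5)), 5)) = Mul(Rational(-1, 4), Mul(Add(Rational(2, 5), c), 5)) = Mul(Rational(-1, 4), Add(2, Mul(5, c))) = Add(Rational(-1, 2), Mul(Rational(-5, 4), c)))
Mul(Add(157858, f), Add(Function('l')(479, 131), 211045)) = Mul(Add(157858, 225786), Add(Add(Rational(-1, 2), Mul(Rational(-5, 4), 131)), 211045)) = Mul(383644, Add(Add(Rational(-1, 2), Rational(-655, 4)), 211045)) = Mul(383644, Add(Rational(-657, 4), 211045)) = Mul(383644, Rational(843523, 4)) = 80903134453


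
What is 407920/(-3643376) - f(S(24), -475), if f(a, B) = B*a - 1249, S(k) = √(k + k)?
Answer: 284385544/227711 + 1900*√3 ≈ 4539.8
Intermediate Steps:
S(k) = √2*√k (S(k) = √(2*k) = √2*√k)
f(a, B) = -1249 + B*a
407920/(-3643376) - f(S(24), -475) = 407920/(-3643376) - (-1249 - 475*√2*√24) = 407920*(-1/3643376) - (-1249 - 475*√2*2*√6) = -25495/227711 - (-1249 - 1900*√3) = -25495/227711 + (1249 + 1900*√3) = 284385544/227711 + 1900*√3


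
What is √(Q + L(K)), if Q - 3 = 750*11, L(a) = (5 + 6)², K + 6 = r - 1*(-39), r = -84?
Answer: √8374 ≈ 91.510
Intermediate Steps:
K = -51 (K = -6 + (-84 - 1*(-39)) = -6 + (-84 + 39) = -6 - 45 = -51)
L(a) = 121 (L(a) = 11² = 121)
Q = 8253 (Q = 3 + 750*11 = 3 + 8250 = 8253)
√(Q + L(K)) = √(8253 + 121) = √8374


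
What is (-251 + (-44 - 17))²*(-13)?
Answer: -1265472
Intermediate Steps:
(-251 + (-44 - 17))²*(-13) = (-251 - 61)²*(-13) = (-312)²*(-13) = 97344*(-13) = -1265472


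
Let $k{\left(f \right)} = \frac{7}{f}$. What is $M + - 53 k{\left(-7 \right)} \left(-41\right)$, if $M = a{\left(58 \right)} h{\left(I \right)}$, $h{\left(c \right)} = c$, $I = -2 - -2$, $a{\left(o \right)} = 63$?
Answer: $-2173$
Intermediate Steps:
$I = 0$ ($I = -2 + 2 = 0$)
$M = 0$ ($M = 63 \cdot 0 = 0$)
$M + - 53 k{\left(-7 \right)} \left(-41\right) = 0 + - 53 \frac{7}{-7} \left(-41\right) = 0 + - 53 \cdot 7 \left(- \frac{1}{7}\right) \left(-41\right) = 0 + \left(-53\right) \left(-1\right) \left(-41\right) = 0 + 53 \left(-41\right) = 0 - 2173 = -2173$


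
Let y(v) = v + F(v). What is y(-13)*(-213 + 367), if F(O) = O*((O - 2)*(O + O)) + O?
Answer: -784784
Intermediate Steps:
F(O) = O + 2*O²*(-2 + O) (F(O) = O*((-2 + O)*(2*O)) + O = O*(2*O*(-2 + O)) + O = 2*O²*(-2 + O) + O = O + 2*O²*(-2 + O))
y(v) = v + v*(1 - 4*v + 2*v²)
y(-13)*(-213 + 367) = (2*(-13)*(1 + (-13)² - 2*(-13)))*(-213 + 367) = (2*(-13)*(1 + 169 + 26))*154 = (2*(-13)*196)*154 = -5096*154 = -784784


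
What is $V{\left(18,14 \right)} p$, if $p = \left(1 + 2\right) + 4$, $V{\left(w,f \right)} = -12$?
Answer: $-84$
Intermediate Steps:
$p = 7$ ($p = 3 + 4 = 7$)
$V{\left(18,14 \right)} p = \left(-12\right) 7 = -84$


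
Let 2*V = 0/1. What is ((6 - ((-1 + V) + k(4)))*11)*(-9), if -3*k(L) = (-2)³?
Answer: -429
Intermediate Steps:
V = 0 (V = (0/1)/2 = (0*1)/2 = (½)*0 = 0)
k(L) = 8/3 (k(L) = -⅓*(-2)³ = -⅓*(-8) = 8/3)
((6 - ((-1 + V) + k(4)))*11)*(-9) = ((6 - ((-1 + 0) + 8/3))*11)*(-9) = ((6 - (-1 + 8/3))*11)*(-9) = ((6 - 1*5/3)*11)*(-9) = ((6 - 5/3)*11)*(-9) = ((13/3)*11)*(-9) = (143/3)*(-9) = -429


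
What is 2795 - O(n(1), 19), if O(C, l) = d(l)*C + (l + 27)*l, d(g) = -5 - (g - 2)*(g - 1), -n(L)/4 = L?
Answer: 677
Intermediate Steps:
n(L) = -4*L
d(g) = -5 - (-1 + g)*(-2 + g) (d(g) = -5 - (-2 + g)*(-1 + g) = -5 - (-1 + g)*(-2 + g))
O(C, l) = C*(-7 - l² + 3*l) + l*(27 + l) (O(C, l) = (-7 - l² + 3*l)*C + (l + 27)*l = C*(-7 - l² + 3*l) + (27 + l)*l = C*(-7 - l² + 3*l) + l*(27 + l))
2795 - O(n(1), 19) = 2795 - (19² + 27*19 - (-4*1)*(7 + 19² - 3*19)) = 2795 - (361 + 513 - 1*(-4)*(7 + 361 - 57)) = 2795 - (361 + 513 - 1*(-4)*311) = 2795 - (361 + 513 + 1244) = 2795 - 1*2118 = 2795 - 2118 = 677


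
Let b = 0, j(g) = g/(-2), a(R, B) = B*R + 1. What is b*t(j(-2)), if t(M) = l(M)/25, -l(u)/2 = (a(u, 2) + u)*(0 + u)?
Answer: 0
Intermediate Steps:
a(R, B) = 1 + B*R
j(g) = -g/2 (j(g) = g*(-½) = -g/2)
l(u) = -2*u*(1 + 3*u) (l(u) = -2*((1 + 2*u) + u)*(0 + u) = -2*(1 + 3*u)*u = -2*u*(1 + 3*u))
t(M) = -2*M*(1 + 3*M)/25
b*t(j(-2)) = 0*(-2*(-½*(-2))*(1 + 3*(-½*(-2)))/25) = 0*(-2/25*1*(1 + 3*1)) = 0*(-2/25*1*(1 + 3)) = 0*(-2/25*1*4) = 0*(-8/25) = 0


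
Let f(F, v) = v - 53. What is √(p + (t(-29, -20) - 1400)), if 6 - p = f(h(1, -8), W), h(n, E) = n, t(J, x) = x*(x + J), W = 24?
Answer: I*√385 ≈ 19.621*I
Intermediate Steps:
t(J, x) = x*(J + x)
f(F, v) = -53 + v
p = 35 (p = 6 - (-53 + 24) = 6 - 1*(-29) = 6 + 29 = 35)
√(p + (t(-29, -20) - 1400)) = √(35 + (-20*(-29 - 20) - 1400)) = √(35 + (-20*(-49) - 1400)) = √(35 + (980 - 1400)) = √(35 - 420) = √(-385) = I*√385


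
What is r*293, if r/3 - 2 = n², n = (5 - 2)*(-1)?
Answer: 9669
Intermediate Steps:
n = -3 (n = 3*(-1) = -3)
r = 33 (r = 6 + 3*(-3)² = 6 + 3*9 = 6 + 27 = 33)
r*293 = 33*293 = 9669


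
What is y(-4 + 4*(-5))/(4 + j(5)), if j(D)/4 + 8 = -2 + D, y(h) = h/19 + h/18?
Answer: 37/228 ≈ 0.16228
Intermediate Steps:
y(h) = 37*h/342 (y(h) = h*(1/19) + h*(1/18) = h/19 + h/18 = 37*h/342)
j(D) = -40 + 4*D (j(D) = -32 + 4*(-2 + D) = -32 + (-8 + 4*D) = -40 + 4*D)
y(-4 + 4*(-5))/(4 + j(5)) = (37*(-4 + 4*(-5))/342)/(4 + (-40 + 4*5)) = (37*(-4 - 20)/342)/(4 + (-40 + 20)) = ((37/342)*(-24))/(4 - 20) = -148/57/(-16) = -1/16*(-148/57) = 37/228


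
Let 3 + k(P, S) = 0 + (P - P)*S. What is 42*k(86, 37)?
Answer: -126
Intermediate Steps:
k(P, S) = -3 (k(P, S) = -3 + (0 + (P - P)*S) = -3 + (0 + 0*S) = -3 + (0 + 0) = -3 + 0 = -3)
42*k(86, 37) = 42*(-3) = -126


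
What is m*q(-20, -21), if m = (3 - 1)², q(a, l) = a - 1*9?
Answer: -116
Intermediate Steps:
q(a, l) = -9 + a (q(a, l) = a - 9 = -9 + a)
m = 4 (m = 2² = 4)
m*q(-20, -21) = 4*(-9 - 20) = 4*(-29) = -116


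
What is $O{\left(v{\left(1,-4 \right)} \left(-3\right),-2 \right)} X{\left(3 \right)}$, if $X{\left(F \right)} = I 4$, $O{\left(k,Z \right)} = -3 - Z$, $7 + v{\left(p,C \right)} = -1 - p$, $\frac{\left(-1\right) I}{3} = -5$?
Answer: $-60$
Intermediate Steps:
$I = 15$ ($I = \left(-3\right) \left(-5\right) = 15$)
$v{\left(p,C \right)} = -8 - p$ ($v{\left(p,C \right)} = -7 - \left(1 + p\right) = -8 - p$)
$X{\left(F \right)} = 60$ ($X{\left(F \right)} = 15 \cdot 4 = 60$)
$O{\left(v{\left(1,-4 \right)} \left(-3\right),-2 \right)} X{\left(3 \right)} = \left(-3 - -2\right) 60 = \left(-3 + 2\right) 60 = \left(-1\right) 60 = -60$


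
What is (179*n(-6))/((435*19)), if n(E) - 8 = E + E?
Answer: -716/8265 ≈ -0.086630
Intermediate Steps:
n(E) = 8 + 2*E (n(E) = 8 + (E + E) = 8 + 2*E)
(179*n(-6))/((435*19)) = (179*(8 + 2*(-6)))/((435*19)) = (179*(8 - 12))/8265 = (179*(-4))*(1/8265) = -716*1/8265 = -716/8265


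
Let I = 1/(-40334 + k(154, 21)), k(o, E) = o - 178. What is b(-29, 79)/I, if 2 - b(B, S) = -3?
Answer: -201790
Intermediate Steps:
k(o, E) = -178 + o
I = -1/40358 (I = 1/(-40334 + (-178 + 154)) = 1/(-40334 - 24) = 1/(-40358) = -1/40358 ≈ -2.4778e-5)
b(B, S) = 5 (b(B, S) = 2 - 1*(-3) = 2 + 3 = 5)
b(-29, 79)/I = 5/(-1/40358) = 5*(-40358) = -201790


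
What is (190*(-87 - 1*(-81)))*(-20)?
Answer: 22800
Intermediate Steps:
(190*(-87 - 1*(-81)))*(-20) = (190*(-87 + 81))*(-20) = (190*(-6))*(-20) = -1140*(-20) = 22800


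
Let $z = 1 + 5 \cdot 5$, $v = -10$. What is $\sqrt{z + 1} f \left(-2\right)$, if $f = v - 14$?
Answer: $144 \sqrt{3} \approx 249.42$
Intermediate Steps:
$z = 26$ ($z = 1 + 25 = 26$)
$f = -24$ ($f = -10 - 14 = -24$)
$\sqrt{z + 1} f \left(-2\right) = \sqrt{26 + 1} \left(-24\right) \left(-2\right) = \sqrt{27} \left(-24\right) \left(-2\right) = 3 \sqrt{3} \left(-24\right) \left(-2\right) = - 72 \sqrt{3} \left(-2\right) = 144 \sqrt{3}$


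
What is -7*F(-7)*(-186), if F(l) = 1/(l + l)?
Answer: -93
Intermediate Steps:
F(l) = 1/(2*l)
-7*F(-7)*(-186) = -7/(2*(-7))*(-186) = -7*(-1)/(2*7)*(-186) = -7*(-1/14)*(-186) = (1/2)*(-186) = -93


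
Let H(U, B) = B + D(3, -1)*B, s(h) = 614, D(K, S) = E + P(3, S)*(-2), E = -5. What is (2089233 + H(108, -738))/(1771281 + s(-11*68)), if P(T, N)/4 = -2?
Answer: 2080377/1771895 ≈ 1.1741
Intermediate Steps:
P(T, N) = -8 (P(T, N) = 4*(-2) = -8)
D(K, S) = 11 (D(K, S) = -5 - 8*(-2) = -5 + 16 = 11)
H(U, B) = 12*B (H(U, B) = B + 11*B = 12*B)
(2089233 + H(108, -738))/(1771281 + s(-11*68)) = (2089233 + 12*(-738))/(1771281 + 614) = (2089233 - 8856)/1771895 = 2080377*(1/1771895) = 2080377/1771895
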